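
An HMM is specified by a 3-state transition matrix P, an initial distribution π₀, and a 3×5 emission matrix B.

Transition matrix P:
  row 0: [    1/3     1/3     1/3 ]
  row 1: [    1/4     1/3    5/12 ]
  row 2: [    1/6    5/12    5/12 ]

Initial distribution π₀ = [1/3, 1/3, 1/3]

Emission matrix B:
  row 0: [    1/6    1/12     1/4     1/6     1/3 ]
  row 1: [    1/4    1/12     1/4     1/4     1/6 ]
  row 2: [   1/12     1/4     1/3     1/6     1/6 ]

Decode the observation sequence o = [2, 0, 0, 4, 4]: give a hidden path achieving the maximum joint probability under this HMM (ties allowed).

t=0: δ = [8.333e-02, 8.333e-02, 1.111e-01]  (obs o_0=2)
t=1: δ = [4.630e-03, 1.157e-02, 3.858e-03]  ψ = [0, 2, 2]  (obs o_1=0)
t=2: δ = [4.823e-04, 9.645e-04, 4.019e-04]  ψ = [1, 1, 1]  (obs o_2=0)
t=3: δ = [8.038e-05, 5.358e-05, 6.698e-05]  ψ = [1, 1, 1]  (obs o_3=4)
t=4: δ = [8.931e-06, 4.651e-06, 4.651e-06]  ψ = [0, 2, 2]  (obs o_4=4)
backtrack: best end state = 0; path = [2, 1, 1, 0, 0]

path = [2, 1, 1, 0, 0]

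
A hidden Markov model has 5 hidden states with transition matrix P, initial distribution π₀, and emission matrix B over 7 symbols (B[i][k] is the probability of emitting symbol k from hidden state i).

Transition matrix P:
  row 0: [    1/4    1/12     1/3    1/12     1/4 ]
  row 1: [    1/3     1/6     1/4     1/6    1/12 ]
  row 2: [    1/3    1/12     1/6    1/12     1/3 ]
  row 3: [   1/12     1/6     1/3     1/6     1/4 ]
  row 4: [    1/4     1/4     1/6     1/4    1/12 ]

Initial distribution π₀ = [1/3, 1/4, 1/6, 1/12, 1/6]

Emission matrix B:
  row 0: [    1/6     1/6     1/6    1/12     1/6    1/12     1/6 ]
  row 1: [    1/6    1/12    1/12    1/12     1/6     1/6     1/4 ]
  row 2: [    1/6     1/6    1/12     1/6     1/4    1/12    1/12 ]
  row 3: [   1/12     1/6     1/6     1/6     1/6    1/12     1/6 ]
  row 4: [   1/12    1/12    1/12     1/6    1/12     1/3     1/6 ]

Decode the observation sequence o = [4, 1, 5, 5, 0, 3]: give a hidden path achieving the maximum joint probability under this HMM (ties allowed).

t=0: δ = [5.556e-02, 4.167e-02, 4.167e-02, 1.389e-02, 1.389e-02]  (obs o_0=4)
t=1: δ = [2.315e-03, 5.787e-04, 3.086e-03, 1.157e-03, 1.157e-03]  ψ = [0, 1, 0, 1, 0]  (obs o_1=1)
t=2: δ = [8.573e-05, 4.823e-05, 6.430e-05, 2.411e-05, 3.429e-04]  ψ = [2, 4, 0, 4, 2]  (obs o_2=5)
t=3: δ = [7.144e-06, 1.429e-05, 4.763e-06, 7.144e-06, 9.526e-06]  ψ = [4, 4, 4, 4, 4]  (obs o_3=5)
t=4: δ = [7.938e-07, 3.969e-07, 5.954e-07, 1.985e-07, 1.488e-07]  ψ = [1, 1, 1, 1, 0]  (obs o_4=0)
t=5: δ = [1.654e-08, 5.513e-09, 4.410e-08, 1.103e-08, 3.308e-08]  ψ = [0, 0, 0, 0, 0]  (obs o_5=3)
backtrack: best end state = 2; path = [0, 2, 4, 1, 0, 2]

path = [0, 2, 4, 1, 0, 2]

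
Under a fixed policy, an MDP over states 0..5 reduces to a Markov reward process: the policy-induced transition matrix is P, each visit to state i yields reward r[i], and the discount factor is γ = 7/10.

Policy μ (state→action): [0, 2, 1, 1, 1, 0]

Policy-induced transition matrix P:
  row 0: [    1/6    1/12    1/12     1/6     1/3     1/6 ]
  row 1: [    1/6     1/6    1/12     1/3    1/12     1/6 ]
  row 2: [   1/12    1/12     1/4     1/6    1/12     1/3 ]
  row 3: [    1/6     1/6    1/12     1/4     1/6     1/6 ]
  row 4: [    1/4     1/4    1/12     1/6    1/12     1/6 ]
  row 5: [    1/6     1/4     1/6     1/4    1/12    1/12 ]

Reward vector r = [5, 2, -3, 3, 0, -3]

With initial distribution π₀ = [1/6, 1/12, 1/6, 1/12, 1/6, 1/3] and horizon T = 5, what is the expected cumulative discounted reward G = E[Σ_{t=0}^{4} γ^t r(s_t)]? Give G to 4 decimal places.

G = 1.4479

t=0: π = [0.1667, 0.0833, 0.1667, 0.0833, 0.1667, 0.3333], E[r] = -0.2500, γ^t·E[r] = -0.250000, running G = -0.250000
t=1: π = [0.1667, 0.1806, 0.1389, 0.2153, 0.1319, 0.1667], E[r] = 0.9236, γ^t·E[r] = 0.646528, running G = 0.396528
t=2: π = [0.1661, 0.1661, 0.1204, 0.2286, 0.1429, 0.1759], E[r] = 0.9595, γ^t·E[r] = 0.470150, running G = 0.866678
t=3: π = [0.1685, 0.1694, 0.1181, 0.2281, 0.1439, 0.1721], E[r] = 0.9953, γ^t·E[r] = 0.341379, running G = 1.208057
t=4: π = [0.1688, 0.1691, 0.1173, 0.2282, 0.1445, 0.1720], E[r] = 0.9990, γ^t·E[r] = 0.239858, running G = 1.447915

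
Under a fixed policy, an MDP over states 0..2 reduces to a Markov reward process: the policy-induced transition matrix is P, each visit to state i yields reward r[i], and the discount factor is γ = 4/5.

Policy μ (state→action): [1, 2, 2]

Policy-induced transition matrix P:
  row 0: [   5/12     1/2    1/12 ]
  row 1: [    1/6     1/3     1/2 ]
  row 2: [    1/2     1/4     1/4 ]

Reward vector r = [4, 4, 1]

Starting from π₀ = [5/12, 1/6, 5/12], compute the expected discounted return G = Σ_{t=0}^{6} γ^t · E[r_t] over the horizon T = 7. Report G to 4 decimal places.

t=0: π = [0.4167, 0.1667, 0.4167], E[r] = 2.7500, γ^t·E[r] = 2.750000, running G = 2.750000
t=1: π = [0.4097, 0.3681, 0.2222], E[r] = 3.3333, γ^t·E[r] = 2.666667, running G = 5.416667
t=2: π = [0.3432, 0.3831, 0.2737], E[r] = 3.1788, γ^t·E[r] = 2.034444, running G = 7.451111
t=3: π = [0.3437, 0.3677, 0.2886], E[r] = 3.1343, γ^t·E[r] = 1.604741, running G = 9.055852
t=4: π = [0.3488, 0.3666, 0.2846], E[r] = 3.1461, γ^t·E[r] = 1.288627, running G = 10.344479
t=5: π = [0.3487, 0.3677, 0.2835], E[r] = 3.1495, γ^t·E[r] = 1.032017, running G = 11.376496
t=6: π = [0.3484, 0.3678, 0.2838], E[r] = 3.1486, γ^t·E[r] = 0.825377, running G = 12.201873

G = 12.2019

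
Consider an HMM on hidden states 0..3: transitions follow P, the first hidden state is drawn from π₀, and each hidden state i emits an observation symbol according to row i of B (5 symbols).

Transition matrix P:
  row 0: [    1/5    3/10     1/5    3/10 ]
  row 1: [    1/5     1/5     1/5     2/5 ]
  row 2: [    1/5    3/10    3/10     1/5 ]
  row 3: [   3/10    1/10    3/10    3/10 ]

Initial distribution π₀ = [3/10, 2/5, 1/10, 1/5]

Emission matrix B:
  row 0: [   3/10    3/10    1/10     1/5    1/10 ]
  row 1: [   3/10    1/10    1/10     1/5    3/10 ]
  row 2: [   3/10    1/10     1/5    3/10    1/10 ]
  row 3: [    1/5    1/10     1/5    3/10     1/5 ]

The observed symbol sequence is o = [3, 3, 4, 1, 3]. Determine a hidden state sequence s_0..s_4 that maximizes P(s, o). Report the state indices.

t=0: δ = [6.000e-02, 8.000e-02, 3.000e-02, 6.000e-02]  (obs o_0=3)
t=1: δ = [3.600e-03, 3.600e-03, 5.400e-03, 9.600e-03]  ψ = [3, 0, 3, 1]  (obs o_1=3)
t=2: δ = [2.880e-04, 4.860e-04, 2.880e-04, 5.760e-04]  ψ = [3, 2, 3, 3]  (obs o_2=4)
t=3: δ = [5.184e-05, 9.720e-06, 1.728e-05, 1.944e-05]  ψ = [3, 1, 3, 1]  (obs o_3=1)
t=4: δ = [2.074e-06, 3.110e-06, 3.110e-06, 4.666e-06]  ψ = [0, 0, 0, 0]  (obs o_4=3)
backtrack: best end state = 3; path = [1, 3, 3, 0, 3]

path = [1, 3, 3, 0, 3]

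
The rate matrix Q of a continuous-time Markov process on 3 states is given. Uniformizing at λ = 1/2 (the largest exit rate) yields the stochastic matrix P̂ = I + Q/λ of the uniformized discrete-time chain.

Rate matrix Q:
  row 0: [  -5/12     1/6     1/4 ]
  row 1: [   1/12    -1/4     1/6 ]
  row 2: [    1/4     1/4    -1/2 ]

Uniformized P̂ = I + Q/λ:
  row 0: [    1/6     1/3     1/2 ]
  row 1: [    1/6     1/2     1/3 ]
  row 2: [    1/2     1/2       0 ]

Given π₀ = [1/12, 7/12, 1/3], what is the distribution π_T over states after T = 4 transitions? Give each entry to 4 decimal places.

π = [0.2580, 0.4555, 0.2865]

t=0: π = [0.0833, 0.5833, 0.3333]
t=1: π = [0.2778, 0.4861, 0.2361]
t=2: π = [0.2454, 0.4537, 0.3009]
t=3: π = [0.2670, 0.4591, 0.2739]
t=4: π = [0.2580, 0.4555, 0.2865]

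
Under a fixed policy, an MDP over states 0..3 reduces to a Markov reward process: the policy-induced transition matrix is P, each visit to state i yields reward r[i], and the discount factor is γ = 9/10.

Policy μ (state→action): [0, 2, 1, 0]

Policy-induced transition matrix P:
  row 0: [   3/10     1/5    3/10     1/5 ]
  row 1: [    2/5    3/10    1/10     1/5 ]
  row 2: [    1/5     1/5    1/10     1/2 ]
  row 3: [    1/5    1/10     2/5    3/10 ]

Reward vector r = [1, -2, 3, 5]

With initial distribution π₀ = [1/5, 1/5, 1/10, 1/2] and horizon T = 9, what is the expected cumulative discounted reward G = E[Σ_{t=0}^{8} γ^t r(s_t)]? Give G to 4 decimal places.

t=0: π = [0.2000, 0.2000, 0.1000, 0.5000], E[r] = 2.6000, γ^t·E[r] = 2.600000, running G = 2.600000
t=1: π = [0.2600, 0.1700, 0.2900, 0.2800], E[r] = 2.1900, γ^t·E[r] = 1.971000, running G = 4.571000
t=2: π = [0.2600, 0.1890, 0.2360, 0.3150], E[r] = 2.1650, γ^t·E[r] = 1.753650, running G = 6.324650
t=3: π = [0.2638, 0.1874, 0.2465, 0.3023], E[r] = 2.1400, γ^t·E[r] = 1.560060, running G = 7.884710
t=4: π = [0.2639, 0.1885, 0.2435, 0.3042], E[r] = 2.1381, γ^t·E[r] = 1.402801, running G = 9.287511
t=5: π = [0.2641, 0.1884, 0.2440, 0.3035], E[r] = 2.1366, γ^t·E[r] = 1.261620, running G = 10.549131
t=6: π = [0.2641, 0.1885, 0.2439, 0.3036], E[r] = 2.1364, γ^t·E[r] = 1.135384, running G = 11.684515
t=7: π = [0.2641, 0.1885, 0.2439, 0.3035], E[r] = 2.1363, γ^t·E[r] = 1.021801, running G = 12.706316
t=8: π = [0.2641, 0.1885, 0.2439, 0.3035], E[r] = 2.1363, γ^t·E[r] = 0.919617, running G = 13.625933

G = 13.6259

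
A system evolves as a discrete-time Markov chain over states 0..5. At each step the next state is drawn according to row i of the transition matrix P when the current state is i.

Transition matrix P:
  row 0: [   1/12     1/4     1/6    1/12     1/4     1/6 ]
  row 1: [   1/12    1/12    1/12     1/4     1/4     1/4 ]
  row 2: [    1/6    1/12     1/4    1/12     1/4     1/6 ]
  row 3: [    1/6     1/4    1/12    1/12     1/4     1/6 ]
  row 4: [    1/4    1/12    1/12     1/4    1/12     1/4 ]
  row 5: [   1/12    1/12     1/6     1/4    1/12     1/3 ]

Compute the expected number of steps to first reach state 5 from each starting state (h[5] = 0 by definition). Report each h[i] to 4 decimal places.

h = [5.0445, 4.6787, 5.1111, 5.0390, 4.7309, 0.0000]

First-step conditioning: h[5] = 0; for i ≠ 5, h[i] = 1 + Σ_k P[i][k]·h[k].
  h[0] = 1 + 1/12·h[0] + 1/4·h[1] + 1/6·h[2] + 1/12·h[3] + 1/4·h[4]
  h[1] = 1 + 1/12·h[0] + 1/12·h[1] + 1/12·h[2] + 1/4·h[3] + 1/4·h[4]
  h[2] = 1 + 1/6·h[0] + 1/12·h[1] + 1/4·h[2] + 1/12·h[3] + 1/4·h[4]
  h[3] = 1 + 1/6·h[0] + 1/4·h[1] + 1/12·h[2] + 1/12·h[3] + 1/4·h[4]
  h[4] = 1 + 1/4·h[0] + 1/12·h[1] + 1/12·h[2] + 1/4·h[3] + 1/12·h[4]
Solving the 5×5 linear system over states ≠ 5 gives exactly h = [25480/5051, 23632/5051, 25816/5051, 25452/5051, 23896/5051, 0] (h[5] = 0 is the target).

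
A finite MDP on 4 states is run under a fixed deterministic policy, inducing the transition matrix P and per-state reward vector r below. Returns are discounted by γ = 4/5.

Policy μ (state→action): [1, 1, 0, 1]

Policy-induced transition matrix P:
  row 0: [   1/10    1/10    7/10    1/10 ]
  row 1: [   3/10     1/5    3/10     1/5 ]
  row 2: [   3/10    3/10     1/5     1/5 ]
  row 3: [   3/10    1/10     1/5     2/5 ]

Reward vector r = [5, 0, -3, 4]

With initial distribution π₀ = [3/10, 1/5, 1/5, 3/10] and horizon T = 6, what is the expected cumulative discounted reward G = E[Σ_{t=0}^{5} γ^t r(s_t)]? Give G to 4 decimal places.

t=0: π = [0.3000, 0.2000, 0.2000, 0.3000], E[r] = 2.1000, γ^t·E[r] = 2.100000, running G = 2.100000
t=1: π = [0.2400, 0.1600, 0.3700, 0.2300], E[r] = 1.0100, γ^t·E[r] = 0.808000, running G = 2.908000
t=2: π = [0.2520, 0.1900, 0.3360, 0.2220], E[r] = 1.1400, γ^t·E[r] = 0.729600, running G = 3.637600
t=3: π = [0.2496, 0.1862, 0.3450, 0.2192], E[r] = 1.0898, γ^t·E[r] = 0.557978, running G = 4.195578
t=4: π = [0.2501, 0.1876, 0.3434, 0.2189], E[r] = 1.0957, γ^t·E[r] = 0.448782, running G = 4.644360
t=5: π = [0.2500, 0.1874, 0.3438, 0.2188], E[r] = 1.0936, γ^t·E[r] = 0.358346, running G = 5.002706

G = 5.0027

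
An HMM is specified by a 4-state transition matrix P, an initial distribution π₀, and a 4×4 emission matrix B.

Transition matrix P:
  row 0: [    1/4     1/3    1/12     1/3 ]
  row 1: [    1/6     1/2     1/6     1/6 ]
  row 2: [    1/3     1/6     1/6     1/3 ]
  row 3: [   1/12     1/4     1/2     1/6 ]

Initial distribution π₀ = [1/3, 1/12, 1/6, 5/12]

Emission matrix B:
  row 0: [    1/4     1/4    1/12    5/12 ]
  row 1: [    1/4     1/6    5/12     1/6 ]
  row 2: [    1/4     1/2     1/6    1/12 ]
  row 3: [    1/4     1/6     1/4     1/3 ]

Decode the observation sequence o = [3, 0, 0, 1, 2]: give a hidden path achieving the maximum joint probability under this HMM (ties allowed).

path = [3, 2, 3, 2, 3]

t=0: δ = [1.389e-01, 1.389e-02, 1.389e-02, 1.389e-01]  (obs o_0=3)
t=1: δ = [8.681e-03, 1.157e-02, 1.736e-02, 1.157e-02]  ψ = [0, 0, 3, 0]  (obs o_1=0)
t=2: δ = [1.447e-03, 1.447e-03, 1.447e-03, 1.447e-03]  ψ = [2, 1, 3, 2]  (obs o_2=0)
t=3: δ = [1.206e-04, 1.206e-04, 3.617e-04, 8.038e-05]  ψ = [2, 1, 3, 0]  (obs o_3=1)
t=4: δ = [1.005e-05, 2.512e-05, 1.005e-05, 3.014e-05]  ψ = [2, 1, 2, 2]  (obs o_4=2)
backtrack: best end state = 3; path = [3, 2, 3, 2, 3]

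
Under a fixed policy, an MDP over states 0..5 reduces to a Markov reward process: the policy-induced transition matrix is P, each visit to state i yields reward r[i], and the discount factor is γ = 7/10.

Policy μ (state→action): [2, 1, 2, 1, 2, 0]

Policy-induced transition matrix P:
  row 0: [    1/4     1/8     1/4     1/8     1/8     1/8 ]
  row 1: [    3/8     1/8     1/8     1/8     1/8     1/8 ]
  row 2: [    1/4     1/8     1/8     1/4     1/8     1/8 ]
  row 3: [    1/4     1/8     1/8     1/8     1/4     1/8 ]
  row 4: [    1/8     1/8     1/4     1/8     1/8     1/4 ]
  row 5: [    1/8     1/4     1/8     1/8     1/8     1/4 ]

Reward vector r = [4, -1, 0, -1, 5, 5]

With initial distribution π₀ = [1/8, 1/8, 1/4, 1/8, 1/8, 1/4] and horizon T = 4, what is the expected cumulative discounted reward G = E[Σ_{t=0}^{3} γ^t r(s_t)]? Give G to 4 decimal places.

t=0: π = [0.1250, 0.1250, 0.2500, 0.1250, 0.1250, 0.2500], E[r] = 2.1250, γ^t·E[r] = 2.125000, running G = 2.125000
t=1: π = [0.2188, 0.1563, 0.1563, 0.1563, 0.1406, 0.1719], E[r] = 2.1250, γ^t·E[r] = 1.487500, running G = 3.612500
t=2: π = [0.2305, 0.1465, 0.1699, 0.1445, 0.1445, 0.1641], E[r] = 2.1738, γ^t·E[r] = 1.065176, running G = 4.677676
t=3: π = [0.2297, 0.1455, 0.1719, 0.1462, 0.1431, 0.1636], E[r] = 2.1604, γ^t·E[r] = 0.741017, running G = 5.418693

G = 5.4187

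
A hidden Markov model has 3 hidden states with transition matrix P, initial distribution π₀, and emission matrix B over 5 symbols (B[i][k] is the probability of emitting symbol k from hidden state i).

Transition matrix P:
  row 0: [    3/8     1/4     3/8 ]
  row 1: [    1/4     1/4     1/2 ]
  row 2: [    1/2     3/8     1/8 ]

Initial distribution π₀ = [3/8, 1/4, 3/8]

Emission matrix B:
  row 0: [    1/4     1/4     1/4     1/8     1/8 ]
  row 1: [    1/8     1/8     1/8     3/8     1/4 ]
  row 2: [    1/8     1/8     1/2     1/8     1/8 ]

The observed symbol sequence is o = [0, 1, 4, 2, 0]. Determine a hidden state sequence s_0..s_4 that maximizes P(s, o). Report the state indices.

path = [0, 0, 1, 2, 0]

t=0: δ = [9.375e-02, 3.125e-02, 4.688e-02]  (obs o_0=0)
t=1: δ = [8.789e-03, 2.930e-03, 4.395e-03]  ψ = [0, 0, 0]  (obs o_1=1)
t=2: δ = [4.120e-04, 5.493e-04, 4.120e-04]  ψ = [0, 0, 0]  (obs o_2=4)
t=3: δ = [5.150e-05, 1.931e-05, 1.373e-04]  ψ = [2, 2, 1]  (obs o_3=2)
t=4: δ = [1.717e-05, 6.437e-06, 2.414e-06]  ψ = [2, 2, 0]  (obs o_4=0)
backtrack: best end state = 0; path = [0, 0, 1, 2, 0]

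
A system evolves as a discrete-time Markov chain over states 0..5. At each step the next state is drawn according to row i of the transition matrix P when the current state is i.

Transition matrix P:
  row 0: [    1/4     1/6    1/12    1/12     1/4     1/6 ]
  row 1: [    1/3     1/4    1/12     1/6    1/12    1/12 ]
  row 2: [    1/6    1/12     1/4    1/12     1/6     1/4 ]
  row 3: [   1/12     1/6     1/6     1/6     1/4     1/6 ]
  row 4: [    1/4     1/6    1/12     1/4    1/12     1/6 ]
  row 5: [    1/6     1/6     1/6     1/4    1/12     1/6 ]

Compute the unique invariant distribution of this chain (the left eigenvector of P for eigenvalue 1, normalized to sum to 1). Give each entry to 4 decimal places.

π = [0.2120, 0.1697, 0.1328, 0.1647, 0.1572, 0.1636]

Balance equations π_j = Σ_i π_i·P[i][j]:
  π_0 = 1/4·π_0 + 1/3·π_1 + 1/6·π_2 + 1/12·π_3 + 1/4·π_4 + 1/6·π_5
  π_1 = 1/6·π_0 + 1/4·π_1 + 1/12·π_2 + 1/6·π_3 + 1/6·π_4 + 1/6·π_5
  π_2 = 1/12·π_0 + 1/12·π_1 + 1/4·π_2 + 1/6·π_3 + 1/12·π_4 + 1/6·π_5
  π_3 = 1/12·π_0 + 1/6·π_1 + 1/12·π_2 + 1/6·π_3 + 1/4·π_4 + 1/4·π_5
  π_4 = 1/4·π_0 + 1/12·π_1 + 1/6·π_2 + 1/4·π_3 + 1/12·π_4 + 1/12·π_5
  normalize: π_0 + π_1 + π_2 + π_3 + π_4 + π_5 = 1
Solving the linear system gives exactly π = [10681/50382, 4276/25191, 3346/25191, 4148/25191, 7919/50382, 4121/25191].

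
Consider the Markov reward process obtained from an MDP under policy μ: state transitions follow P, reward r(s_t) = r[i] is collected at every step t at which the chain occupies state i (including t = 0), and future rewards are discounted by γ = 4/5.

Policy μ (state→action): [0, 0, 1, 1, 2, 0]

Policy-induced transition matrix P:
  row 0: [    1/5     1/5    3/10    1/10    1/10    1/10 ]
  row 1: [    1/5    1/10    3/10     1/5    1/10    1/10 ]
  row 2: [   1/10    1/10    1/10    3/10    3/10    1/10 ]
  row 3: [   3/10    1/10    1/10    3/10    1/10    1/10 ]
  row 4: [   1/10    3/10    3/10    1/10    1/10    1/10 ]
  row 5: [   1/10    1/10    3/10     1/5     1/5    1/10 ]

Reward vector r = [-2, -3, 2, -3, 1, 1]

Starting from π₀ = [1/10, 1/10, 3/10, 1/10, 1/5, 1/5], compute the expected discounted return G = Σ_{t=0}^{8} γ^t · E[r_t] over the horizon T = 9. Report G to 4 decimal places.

t=0: π = [0.1000, 0.1000, 0.3000, 0.1000, 0.2000, 0.2000], E[r] = 0.2000, γ^t·E[r] = 0.200000, running G = 0.200000
t=1: π = [0.1400, 0.1500, 0.2200, 0.2100, 0.1800, 0.1000], E[r] = -0.6400, γ^t·E[r] = -0.512000, running G = -0.312000
t=2: π = [0.1710, 0.1500, 0.2140, 0.2110, 0.1540, 0.1000], E[r] = -0.7430, γ^t·E[r] = -0.475520, running G = -0.787520
t=3: π = [0.1743, 0.1479, 0.2150, 0.2100, 0.1528, 0.1000], E[r] = -0.7395, γ^t·E[r] = -0.378624, running G = -1.166144
t=4: π = [0.1742, 0.1480, 0.2150, 0.2098, 0.1530, 0.1000], E[r] = -0.7388, γ^t·E[r] = -0.302604, running G = -1.468748
t=5: π = [0.1742, 0.1480, 0.2150, 0.2098, 0.1530, 0.1000], E[r] = -0.7386, γ^t·E[r] = -0.242028, running G = -1.710776
t=6: π = [0.1742, 0.1480, 0.2150, 0.2098, 0.1530, 0.1000], E[r] = -0.7386, γ^t·E[r] = -0.193618, running G = -1.904394
t=7: π = [0.1742, 0.1480, 0.2150, 0.2098, 0.1530, 0.1000], E[r] = -0.7386, γ^t·E[r] = -0.154895, running G = -2.059290
t=8: π = [0.1742, 0.1480, 0.2150, 0.2098, 0.1530, 0.1000], E[r] = -0.7386, γ^t·E[r] = -0.123916, running G = -2.183206

G = -2.1832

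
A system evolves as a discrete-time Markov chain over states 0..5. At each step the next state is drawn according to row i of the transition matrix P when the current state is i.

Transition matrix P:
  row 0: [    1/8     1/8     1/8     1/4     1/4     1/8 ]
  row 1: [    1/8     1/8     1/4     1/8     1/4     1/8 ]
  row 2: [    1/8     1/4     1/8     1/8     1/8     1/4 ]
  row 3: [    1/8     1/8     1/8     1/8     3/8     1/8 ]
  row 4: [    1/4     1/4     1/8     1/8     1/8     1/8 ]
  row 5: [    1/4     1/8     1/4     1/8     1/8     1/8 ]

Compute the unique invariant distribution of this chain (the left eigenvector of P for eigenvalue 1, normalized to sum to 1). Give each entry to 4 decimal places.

Balance equations π_j = Σ_i π_i·P[i][j]:
  π_0 = 1/8·π_0 + 1/8·π_1 + 1/8·π_2 + 1/8·π_3 + 1/4·π_4 + 1/4·π_5
  π_1 = 1/8·π_0 + 1/8·π_1 + 1/4·π_2 + 1/8·π_3 + 1/4·π_4 + 1/8·π_5
  π_2 = 1/8·π_0 + 1/4·π_1 + 1/8·π_2 + 1/8·π_3 + 1/8·π_4 + 1/4·π_5
  π_3 = 1/4·π_0 + 1/8·π_1 + 1/8·π_2 + 1/8·π_3 + 1/8·π_4 + 1/8·π_5
  π_4 = 1/4·π_0 + 1/4·π_1 + 1/8·π_2 + 3/8·π_3 + 1/8·π_4 + 1/8·π_5
  normalize: π_0 + π_1 + π_2 + π_3 + π_4 + π_5 = 1
Solving the linear system gives exactly π = [97/575, 6984/40825, 6719/40825, 84/575, 8328/40825, 5943/40825].

π = [0.1687, 0.1711, 0.1646, 0.1461, 0.2040, 0.1456]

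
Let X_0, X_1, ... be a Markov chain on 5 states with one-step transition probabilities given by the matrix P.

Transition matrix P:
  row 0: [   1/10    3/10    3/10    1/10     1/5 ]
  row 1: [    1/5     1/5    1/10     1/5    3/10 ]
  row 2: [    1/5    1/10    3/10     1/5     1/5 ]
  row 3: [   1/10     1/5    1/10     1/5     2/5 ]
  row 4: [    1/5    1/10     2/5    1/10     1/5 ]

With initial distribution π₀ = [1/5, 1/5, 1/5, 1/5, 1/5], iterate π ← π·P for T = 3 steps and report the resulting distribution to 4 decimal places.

π = [0.1674, 0.1660, 0.2602, 0.1582, 0.2482]

t=0: π = [0.2000, 0.2000, 0.2000, 0.2000, 0.2000]
t=1: π = [0.1600, 0.1800, 0.2400, 0.1600, 0.2600]
t=2: π = [0.1680, 0.1660, 0.2580, 0.1580, 0.2500]
t=3: π = [0.1674, 0.1660, 0.2602, 0.1582, 0.2482]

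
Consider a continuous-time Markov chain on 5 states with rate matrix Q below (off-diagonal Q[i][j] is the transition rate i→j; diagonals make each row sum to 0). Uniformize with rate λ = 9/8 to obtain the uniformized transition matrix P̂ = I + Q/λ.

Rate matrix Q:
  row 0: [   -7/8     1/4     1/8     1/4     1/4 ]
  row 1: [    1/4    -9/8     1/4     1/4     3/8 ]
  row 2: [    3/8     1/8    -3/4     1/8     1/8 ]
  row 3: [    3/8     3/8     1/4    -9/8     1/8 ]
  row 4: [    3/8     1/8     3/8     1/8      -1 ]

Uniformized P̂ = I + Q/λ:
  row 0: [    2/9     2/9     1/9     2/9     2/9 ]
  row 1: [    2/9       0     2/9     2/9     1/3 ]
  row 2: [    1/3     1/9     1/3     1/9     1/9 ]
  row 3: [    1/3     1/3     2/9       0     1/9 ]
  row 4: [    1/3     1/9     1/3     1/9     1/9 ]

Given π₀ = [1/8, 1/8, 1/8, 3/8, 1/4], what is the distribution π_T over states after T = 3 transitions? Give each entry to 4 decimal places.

t=0: π = [0.1250, 0.1250, 0.1250, 0.3750, 0.2500]
t=1: π = [0.3056, 0.1944, 0.2500, 0.0972, 0.1528]
t=2: π = [0.2778, 0.1451, 0.2330, 0.1559, 0.1883]
t=3: π = [0.2864, 0.1605, 0.2382, 0.1408, 0.1742]

π = [0.2864, 0.1605, 0.2382, 0.1408, 0.1742]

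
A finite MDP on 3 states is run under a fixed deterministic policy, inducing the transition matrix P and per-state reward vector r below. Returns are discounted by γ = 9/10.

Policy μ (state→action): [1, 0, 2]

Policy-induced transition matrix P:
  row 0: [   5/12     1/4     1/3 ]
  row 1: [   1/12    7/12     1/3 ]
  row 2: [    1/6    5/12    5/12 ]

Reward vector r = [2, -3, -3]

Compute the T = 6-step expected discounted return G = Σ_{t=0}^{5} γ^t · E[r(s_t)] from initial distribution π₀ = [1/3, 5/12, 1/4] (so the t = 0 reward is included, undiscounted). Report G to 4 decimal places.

t=0: π = [0.3333, 0.4167, 0.2500], E[r] = -1.3333, γ^t·E[r] = -1.333333, running G = -1.333333
t=1: π = [0.2153, 0.4306, 0.3542], E[r] = -1.9236, γ^t·E[r] = -1.731250, running G = -3.064583
t=2: π = [0.1846, 0.4525, 0.3628], E[r] = -2.0770, γ^t·E[r] = -1.682344, running G = -4.746927
t=3: π = [0.1751, 0.4613, 0.3636], E[r] = -2.1245, γ^t·E[r] = -1.548738, running G = -6.295665
t=4: π = [0.1720, 0.4644, 0.3636], E[r] = -2.1400, γ^t·E[r] = -1.404055, running G = -7.699721
t=5: π = [0.1710, 0.4654, 0.3636], E[r] = -2.1452, γ^t·E[r] = -1.266692, running G = -8.966413

G = -8.9664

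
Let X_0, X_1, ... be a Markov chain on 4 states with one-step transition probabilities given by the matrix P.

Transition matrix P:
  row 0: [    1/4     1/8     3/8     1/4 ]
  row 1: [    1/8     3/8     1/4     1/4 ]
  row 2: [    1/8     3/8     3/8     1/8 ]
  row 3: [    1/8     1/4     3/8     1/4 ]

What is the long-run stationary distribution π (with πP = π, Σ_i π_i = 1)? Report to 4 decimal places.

π = [0.1429, 0.3133, 0.3358, 0.2080]

Balance equations π_j = Σ_i π_i·P[i][j]:
  π_0 = 1/4·π_0 + 1/8·π_1 + 1/8·π_2 + 1/8·π_3
  π_1 = 1/8·π_0 + 3/8·π_1 + 3/8·π_2 + 1/4·π_3
  π_2 = 3/8·π_0 + 1/4·π_1 + 3/8·π_2 + 3/8·π_3
  normalize: π_0 + π_1 + π_2 + π_3 = 1
Solving the linear system gives exactly π = [1/7, 125/399, 134/399, 83/399].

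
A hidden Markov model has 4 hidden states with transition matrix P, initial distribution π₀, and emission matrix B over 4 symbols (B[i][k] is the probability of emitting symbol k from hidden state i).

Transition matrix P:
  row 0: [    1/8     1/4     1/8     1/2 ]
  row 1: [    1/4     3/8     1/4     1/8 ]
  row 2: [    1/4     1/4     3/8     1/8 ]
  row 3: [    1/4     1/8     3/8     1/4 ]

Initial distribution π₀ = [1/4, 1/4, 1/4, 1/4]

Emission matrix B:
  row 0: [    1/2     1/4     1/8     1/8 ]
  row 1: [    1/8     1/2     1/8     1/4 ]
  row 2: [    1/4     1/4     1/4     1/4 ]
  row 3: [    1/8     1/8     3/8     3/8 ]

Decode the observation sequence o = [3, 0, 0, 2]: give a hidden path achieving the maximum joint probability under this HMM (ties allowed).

t=0: δ = [3.125e-02, 6.250e-02, 6.250e-02, 9.375e-02]  (obs o_0=3)
t=1: δ = [1.172e-02, 2.930e-03, 8.789e-03, 2.930e-03]  ψ = [3, 1, 3, 3]  (obs o_1=0)
t=2: δ = [1.099e-03, 3.662e-04, 8.240e-04, 7.324e-04]  ψ = [2, 0, 2, 0]  (obs o_2=0)
t=3: δ = [2.575e-05, 3.433e-05, 7.725e-05, 2.060e-04]  ψ = [2, 0, 2, 0]  (obs o_3=2)
backtrack: best end state = 3; path = [3, 2, 0, 3]

path = [3, 2, 0, 3]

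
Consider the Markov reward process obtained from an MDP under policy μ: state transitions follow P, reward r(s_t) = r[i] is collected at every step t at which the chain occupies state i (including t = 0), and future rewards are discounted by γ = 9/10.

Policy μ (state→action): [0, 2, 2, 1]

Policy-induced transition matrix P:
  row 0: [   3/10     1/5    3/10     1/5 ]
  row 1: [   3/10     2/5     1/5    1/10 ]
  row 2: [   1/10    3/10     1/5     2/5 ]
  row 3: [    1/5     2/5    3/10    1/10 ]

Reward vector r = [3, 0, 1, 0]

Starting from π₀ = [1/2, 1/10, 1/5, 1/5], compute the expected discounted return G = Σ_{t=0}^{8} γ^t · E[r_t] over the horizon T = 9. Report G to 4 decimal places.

G = 6.5384

t=0: π = [0.5000, 0.1000, 0.2000, 0.2000], E[r] = 1.7000, γ^t·E[r] = 1.700000, running G = 1.700000
t=1: π = [0.2400, 0.2800, 0.2700, 0.2100], E[r] = 0.9900, γ^t·E[r] = 0.891000, running G = 2.591000
t=2: π = [0.2250, 0.3250, 0.2450, 0.2050], E[r] = 0.9200, γ^t·E[r] = 0.745200, running G = 3.336200
t=3: π = [0.2305, 0.3305, 0.2430, 0.1960], E[r] = 0.9345, γ^t·E[r] = 0.681251, running G = 4.017451
t=4: π = [0.2318, 0.3296, 0.2427, 0.1960], E[r] = 0.9381, γ^t·E[r] = 0.615455, running G = 4.632905
t=5: π = [0.2319, 0.3294, 0.2428, 0.1960], E[r] = 0.9384, γ^t·E[r] = 0.554116, running G = 5.187021
t=6: π = [0.2318, 0.3293, 0.2428, 0.1960], E[r] = 0.9383, γ^t·E[r] = 0.498666, running G = 5.685687
t=7: π = [0.2318, 0.3294, 0.2428, 0.1960], E[r] = 0.9383, γ^t·E[r] = 0.448791, running G = 6.134477
t=8: π = [0.2318, 0.3294, 0.2428, 0.1960], E[r] = 0.9383, γ^t·E[r] = 0.403911, running G = 6.538388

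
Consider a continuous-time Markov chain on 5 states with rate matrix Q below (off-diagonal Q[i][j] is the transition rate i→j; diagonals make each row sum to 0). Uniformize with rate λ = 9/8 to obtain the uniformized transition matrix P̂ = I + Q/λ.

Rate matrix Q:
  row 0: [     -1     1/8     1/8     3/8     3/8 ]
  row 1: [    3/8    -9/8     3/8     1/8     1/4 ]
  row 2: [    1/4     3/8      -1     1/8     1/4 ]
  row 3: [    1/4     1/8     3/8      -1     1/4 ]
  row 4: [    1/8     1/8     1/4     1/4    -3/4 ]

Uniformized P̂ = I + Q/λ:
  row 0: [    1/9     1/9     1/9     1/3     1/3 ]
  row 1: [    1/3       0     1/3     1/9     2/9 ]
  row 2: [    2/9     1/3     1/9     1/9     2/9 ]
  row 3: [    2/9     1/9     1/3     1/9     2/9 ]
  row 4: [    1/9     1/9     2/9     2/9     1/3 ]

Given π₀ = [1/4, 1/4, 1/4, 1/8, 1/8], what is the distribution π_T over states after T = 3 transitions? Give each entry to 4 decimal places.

π = [0.1869, 0.1423, 0.2147, 0.1828, 0.2733]

t=0: π = [0.2500, 0.2500, 0.2500, 0.1250, 0.1250]
t=1: π = [0.2083, 0.1389, 0.2083, 0.1806, 0.2639]
t=2: π = [0.1852, 0.1420, 0.2114, 0.1867, 0.2747]
t=3: π = [0.1869, 0.1423, 0.2147, 0.1828, 0.2733]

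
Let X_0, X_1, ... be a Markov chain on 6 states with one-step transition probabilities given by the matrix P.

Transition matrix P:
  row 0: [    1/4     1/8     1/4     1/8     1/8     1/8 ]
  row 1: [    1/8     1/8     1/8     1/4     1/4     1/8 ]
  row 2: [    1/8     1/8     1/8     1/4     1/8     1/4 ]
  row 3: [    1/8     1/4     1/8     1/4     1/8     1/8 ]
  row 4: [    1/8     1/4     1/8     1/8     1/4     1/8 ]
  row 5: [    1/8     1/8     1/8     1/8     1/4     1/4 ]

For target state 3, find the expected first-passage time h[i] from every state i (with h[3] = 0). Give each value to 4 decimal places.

First-step conditioning: h[3] = 0; for i ≠ 3, h[i] = 1 + Σ_k P[i][k]·h[k].
  h[0] = 1 + 1/4·h[0] + 1/8·h[1] + 1/4·h[2] + 1/8·h[4] + 1/8·h[5]
  h[1] = 1 + 1/8·h[0] + 1/8·h[1] + 1/8·h[2] + 1/4·h[4] + 1/8·h[5]
  h[2] = 1 + 1/8·h[0] + 1/8·h[1] + 1/8·h[2] + 1/8·h[4] + 1/4·h[5]
  h[4] = 1 + 1/8·h[0] + 1/4·h[1] + 1/8·h[2] + 1/4·h[4] + 1/8·h[5]
  h[5] = 1 + 1/8·h[0] + 1/8·h[1] + 1/8·h[2] + 1/4·h[4] + 1/4·h[5]
Solving the 5×5 linear system over states ≠ 3 gives exactly h = [3529/580, 784/145, 3143/580, 0, 882/145, 896/145] (h[3] = 0 is the target).

h = [6.0845, 5.4069, 5.4190, 0.0000, 6.0828, 6.1793]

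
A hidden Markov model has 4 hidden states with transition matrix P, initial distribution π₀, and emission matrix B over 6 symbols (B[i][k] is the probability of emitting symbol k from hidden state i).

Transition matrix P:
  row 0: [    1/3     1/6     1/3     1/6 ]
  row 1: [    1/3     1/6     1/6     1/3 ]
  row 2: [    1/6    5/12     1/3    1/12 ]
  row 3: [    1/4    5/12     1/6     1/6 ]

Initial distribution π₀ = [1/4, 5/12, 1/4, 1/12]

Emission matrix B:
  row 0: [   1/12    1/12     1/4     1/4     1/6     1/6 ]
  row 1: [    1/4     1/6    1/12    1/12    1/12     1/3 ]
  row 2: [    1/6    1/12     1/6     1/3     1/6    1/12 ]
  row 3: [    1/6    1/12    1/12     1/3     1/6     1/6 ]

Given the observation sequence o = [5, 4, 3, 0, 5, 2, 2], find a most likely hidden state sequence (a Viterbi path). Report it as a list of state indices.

path = [1, 0, 2, 2, 1, 0, 0]

t=0: δ = [4.167e-02, 1.389e-01, 2.083e-02, 1.389e-02]  (obs o_0=5)
t=1: δ = [7.716e-03, 1.929e-03, 3.858e-03, 7.716e-03]  ψ = [1, 1, 1, 1]  (obs o_1=4)
t=2: δ = [6.430e-04, 2.679e-04, 8.573e-04, 4.287e-04]  ψ = [0, 3, 0, 0]  (obs o_2=3)
t=3: δ = [1.786e-05, 8.931e-05, 4.763e-05, 1.786e-05]  ψ = [0, 2, 2, 0]  (obs o_3=0)
t=4: δ = [4.961e-06, 6.615e-06, 1.323e-06, 4.961e-06]  ψ = [1, 2, 2, 1]  (obs o_4=5)
t=5: δ = [5.513e-07, 1.723e-07, 2.756e-07, 1.838e-07]  ψ = [1, 3, 0, 1]  (obs o_5=2)
t=6: δ = [4.594e-08, 9.571e-09, 3.063e-08, 7.657e-09]  ψ = [0, 2, 0, 0]  (obs o_6=2)
backtrack: best end state = 0; path = [1, 0, 2, 2, 1, 0, 0]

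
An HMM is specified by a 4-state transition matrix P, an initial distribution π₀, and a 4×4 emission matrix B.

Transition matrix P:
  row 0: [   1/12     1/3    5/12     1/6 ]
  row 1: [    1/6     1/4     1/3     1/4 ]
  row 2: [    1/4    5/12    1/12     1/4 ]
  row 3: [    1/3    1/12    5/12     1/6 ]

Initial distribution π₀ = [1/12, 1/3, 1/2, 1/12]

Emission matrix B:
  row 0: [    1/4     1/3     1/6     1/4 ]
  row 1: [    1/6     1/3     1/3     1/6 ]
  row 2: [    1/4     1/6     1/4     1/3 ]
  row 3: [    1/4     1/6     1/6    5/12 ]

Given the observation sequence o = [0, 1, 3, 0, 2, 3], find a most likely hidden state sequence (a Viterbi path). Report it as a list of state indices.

path = [2, 1, 3, 2, 1, 2]

t=0: δ = [2.083e-02, 5.556e-02, 1.250e-01, 2.083e-02]  (obs o_0=0)
t=1: δ = [1.042e-02, 1.736e-02, 3.086e-03, 5.208e-03]  ψ = [2, 2, 1, 2]  (obs o_1=1)
t=2: δ = [7.234e-04, 7.234e-04, 1.929e-03, 1.808e-03]  ψ = [1, 1, 1, 1]  (obs o_2=3)
t=3: δ = [1.507e-04, 1.340e-04, 1.884e-04, 1.206e-04]  ψ = [3, 2, 3, 2]  (obs o_3=0)
t=4: δ = [7.849e-06, 2.616e-05, 1.570e-05, 7.849e-06]  ψ = [2, 2, 0, 2]  (obs o_4=2)
t=5: δ = [1.090e-06, 1.090e-06, 2.907e-06, 2.725e-06]  ψ = [1, 1, 1, 1]  (obs o_5=3)
backtrack: best end state = 2; path = [2, 1, 3, 2, 1, 2]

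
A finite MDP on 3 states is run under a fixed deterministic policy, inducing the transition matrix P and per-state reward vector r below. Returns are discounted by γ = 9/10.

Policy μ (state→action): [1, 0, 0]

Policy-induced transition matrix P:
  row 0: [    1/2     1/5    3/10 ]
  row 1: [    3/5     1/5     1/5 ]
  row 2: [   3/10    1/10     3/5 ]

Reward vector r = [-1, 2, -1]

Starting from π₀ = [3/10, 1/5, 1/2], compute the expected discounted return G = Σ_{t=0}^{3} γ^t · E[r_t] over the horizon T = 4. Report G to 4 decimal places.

G = -1.7056

t=0: π = [0.3000, 0.2000, 0.5000], E[r] = -0.4000, γ^t·E[r] = -0.400000, running G = -0.400000
t=1: π = [0.4200, 0.1500, 0.4300], E[r] = -0.5500, γ^t·E[r] = -0.495000, running G = -0.895000
t=2: π = [0.4290, 0.1570, 0.4140], E[r] = -0.5290, γ^t·E[r] = -0.428490, running G = -1.323490
t=3: π = [0.4329, 0.1586, 0.4085], E[r] = -0.5242, γ^t·E[r] = -0.382142, running G = -1.705632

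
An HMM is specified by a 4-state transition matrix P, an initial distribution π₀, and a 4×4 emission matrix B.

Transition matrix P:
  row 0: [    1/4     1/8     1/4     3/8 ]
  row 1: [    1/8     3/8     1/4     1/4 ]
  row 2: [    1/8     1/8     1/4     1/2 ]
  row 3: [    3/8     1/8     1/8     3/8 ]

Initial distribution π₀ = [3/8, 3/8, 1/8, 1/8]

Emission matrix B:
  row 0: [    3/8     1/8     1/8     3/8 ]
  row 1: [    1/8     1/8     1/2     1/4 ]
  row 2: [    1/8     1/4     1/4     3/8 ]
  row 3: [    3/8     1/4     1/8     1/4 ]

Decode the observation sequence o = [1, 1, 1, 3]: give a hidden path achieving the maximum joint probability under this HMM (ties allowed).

t=0: δ = [4.688e-02, 4.688e-02, 3.125e-02, 3.125e-02]  (obs o_0=1)
t=1: δ = [1.465e-03, 2.197e-03, 2.930e-03, 4.395e-03]  ψ = [0, 1, 0, 0]  (obs o_1=1)
t=2: δ = [2.060e-04, 1.030e-04, 1.831e-04, 4.120e-04]  ψ = [3, 1, 2, 3]  (obs o_2=1)
t=3: δ = [5.794e-05, 1.287e-05, 1.931e-05, 3.862e-05]  ψ = [3, 3, 0, 3]  (obs o_3=3)
backtrack: best end state = 0; path = [0, 3, 3, 0]

path = [0, 3, 3, 0]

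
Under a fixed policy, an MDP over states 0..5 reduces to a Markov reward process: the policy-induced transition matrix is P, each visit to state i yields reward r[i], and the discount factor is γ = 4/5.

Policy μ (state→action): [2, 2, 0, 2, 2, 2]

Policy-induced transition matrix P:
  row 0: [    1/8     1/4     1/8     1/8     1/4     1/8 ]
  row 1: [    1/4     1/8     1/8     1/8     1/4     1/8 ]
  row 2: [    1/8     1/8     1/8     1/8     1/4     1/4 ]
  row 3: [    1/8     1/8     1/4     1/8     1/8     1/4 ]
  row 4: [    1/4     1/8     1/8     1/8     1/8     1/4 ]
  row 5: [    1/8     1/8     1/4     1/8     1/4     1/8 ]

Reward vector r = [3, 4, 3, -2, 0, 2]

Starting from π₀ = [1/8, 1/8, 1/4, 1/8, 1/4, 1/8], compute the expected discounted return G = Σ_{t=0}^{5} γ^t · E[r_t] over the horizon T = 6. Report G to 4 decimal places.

G = 6.2161

t=0: π = [0.1250, 0.1250, 0.2500, 0.1250, 0.2500, 0.1250], E[r] = 1.6250, γ^t·E[r] = 1.625000, running G = 1.625000
t=1: π = [0.1719, 0.1406, 0.1563, 0.1250, 0.2031, 0.2031], E[r] = 1.7031, γ^t·E[r] = 1.362500, running G = 2.987500
t=2: π = [0.1680, 0.1465, 0.1660, 0.1250, 0.2090, 0.1855], E[r] = 1.7090, γ^t·E[r] = 1.093750, running G = 4.081250
t=3: π = [0.1694, 0.1460, 0.1638, 0.1250, 0.2083, 0.1875], E[r] = 1.7087, γ^t·E[r] = 0.874875, running G = 4.956125
t=4: π = [0.1693, 0.1462, 0.1641, 0.1250, 0.2083, 0.1871], E[r] = 1.7090, γ^t·E[r] = 0.700013, running G = 5.656138
t=5: π = [0.1693, 0.1462, 0.1640, 0.1250, 0.2083, 0.1872], E[r] = 1.7090, γ^t·E[r] = 0.560001, running G = 6.216139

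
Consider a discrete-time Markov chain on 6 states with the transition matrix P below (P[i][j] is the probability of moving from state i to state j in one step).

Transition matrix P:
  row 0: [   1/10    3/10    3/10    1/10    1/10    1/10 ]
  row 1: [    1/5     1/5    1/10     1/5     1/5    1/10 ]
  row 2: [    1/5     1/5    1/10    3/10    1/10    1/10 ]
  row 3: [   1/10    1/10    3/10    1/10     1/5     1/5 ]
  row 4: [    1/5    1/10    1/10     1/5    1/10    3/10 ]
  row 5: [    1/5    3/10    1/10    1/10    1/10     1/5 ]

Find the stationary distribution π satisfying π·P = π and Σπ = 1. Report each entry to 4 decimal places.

Balance equations π_j = Σ_i π_i·P[i][j]:
  π_0 = 1/10·π_0 + 1/5·π_1 + 1/5·π_2 + 1/10·π_3 + 1/5·π_4 + 1/5·π_5
  π_1 = 3/10·π_0 + 1/5·π_1 + 1/5·π_2 + 1/10·π_3 + 1/10·π_4 + 3/10·π_5
  π_2 = 3/10·π_0 + 1/10·π_1 + 1/10·π_2 + 3/10·π_3 + 1/10·π_4 + 1/10·π_5
  π_3 = 1/10·π_0 + 1/5·π_1 + 3/10·π_2 + 1/10·π_3 + 1/5·π_4 + 1/10·π_5
  π_4 = 1/10·π_0 + 1/5·π_1 + 1/10·π_2 + 1/5·π_3 + 1/10·π_4 + 1/10·π_5
  normalize: π_0 + π_1 + π_2 + π_3 + π_4 + π_5 = 1
Solving the linear system gives exactly π = [4011/24074, 4869/24074, 4015/24074, 4027/24074, 3297/24074, 3855/24074].

π = [0.1666, 0.2023, 0.1668, 0.1673, 0.1370, 0.1601]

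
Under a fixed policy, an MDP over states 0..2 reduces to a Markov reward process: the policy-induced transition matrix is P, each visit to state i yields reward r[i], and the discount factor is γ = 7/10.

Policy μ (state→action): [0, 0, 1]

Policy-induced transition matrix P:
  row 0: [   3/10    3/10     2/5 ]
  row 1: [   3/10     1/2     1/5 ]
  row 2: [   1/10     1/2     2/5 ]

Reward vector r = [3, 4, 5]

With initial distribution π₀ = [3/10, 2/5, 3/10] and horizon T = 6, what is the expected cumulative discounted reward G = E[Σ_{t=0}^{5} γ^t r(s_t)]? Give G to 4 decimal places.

G = 11.9117

t=0: π = [0.3000, 0.4000, 0.3000], E[r] = 4.0000, γ^t·E[r] = 4.000000, running G = 4.000000
t=1: π = [0.2400, 0.4400, 0.3200], E[r] = 4.0800, γ^t·E[r] = 2.856000, running G = 6.856000
t=2: π = [0.2360, 0.4520, 0.3120], E[r] = 4.0760, γ^t·E[r] = 1.997240, running G = 8.853240
t=3: π = [0.2376, 0.4528, 0.3096], E[r] = 4.0720, γ^t·E[r] = 1.396696, running G = 10.249936
t=4: π = [0.2381, 0.4525, 0.3094], E[r] = 4.0714, γ^t·E[r] = 0.977534, running G = 11.227470
t=5: π = [0.2381, 0.4524, 0.3095], E[r] = 4.0714, γ^t·E[r] = 0.684279, running G = 11.911748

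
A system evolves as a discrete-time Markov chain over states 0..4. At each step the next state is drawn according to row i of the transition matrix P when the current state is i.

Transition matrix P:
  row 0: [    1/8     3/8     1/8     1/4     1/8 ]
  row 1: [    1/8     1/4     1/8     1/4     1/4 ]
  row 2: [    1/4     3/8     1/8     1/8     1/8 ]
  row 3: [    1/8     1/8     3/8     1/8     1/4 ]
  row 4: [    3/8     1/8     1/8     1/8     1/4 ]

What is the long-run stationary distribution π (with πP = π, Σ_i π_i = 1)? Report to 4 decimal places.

π = [0.1973, 0.2478, 0.1702, 0.1806, 0.2041]

Balance equations π_j = Σ_i π_i·P[i][j]:
  π_0 = 1/8·π_0 + 1/8·π_1 + 1/4·π_2 + 1/8·π_3 + 3/8·π_4
  π_1 = 3/8·π_0 + 1/4·π_1 + 3/8·π_2 + 1/8·π_3 + 1/8·π_4
  π_2 = 1/8·π_0 + 1/8·π_1 + 1/8·π_2 + 3/8·π_3 + 1/8·π_4
  π_3 = 1/4·π_0 + 1/4·π_1 + 1/8·π_2 + 1/8·π_3 + 1/8·π_4
  normalize: π_0 + π_1 + π_2 + π_3 + π_4 = 1
Solving the linear system gives exactly π = [160/811, 201/811, 138/811, 293/1622, 331/1622].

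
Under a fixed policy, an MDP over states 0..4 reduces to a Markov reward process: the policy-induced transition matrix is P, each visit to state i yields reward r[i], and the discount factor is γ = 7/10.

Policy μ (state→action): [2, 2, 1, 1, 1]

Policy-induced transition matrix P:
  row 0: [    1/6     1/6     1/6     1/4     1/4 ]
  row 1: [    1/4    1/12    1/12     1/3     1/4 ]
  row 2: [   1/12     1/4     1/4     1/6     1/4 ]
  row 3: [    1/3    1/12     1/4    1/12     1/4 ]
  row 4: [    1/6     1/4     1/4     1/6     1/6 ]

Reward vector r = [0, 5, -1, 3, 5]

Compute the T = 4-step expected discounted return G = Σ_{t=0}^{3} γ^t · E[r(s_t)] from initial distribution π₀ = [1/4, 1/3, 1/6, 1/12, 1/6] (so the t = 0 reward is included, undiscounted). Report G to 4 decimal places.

t=0: π = [0.2500, 0.3333, 0.1667, 0.0833, 0.1667], E[r] = 2.5833, γ^t·E[r] = 2.583333, running G = 2.583333
t=1: π = [0.1944, 0.1597, 0.1736, 0.2361, 0.2361], E[r] = 2.5139, γ^t·E[r] = 1.759722, running G = 4.343056
t=2: π = [0.2049, 0.1678, 0.2072, 0.1898, 0.2303], E[r] = 2.3530, γ^t·E[r] = 1.152975, running G = 5.496030
t=3: π = [0.1950, 0.1733, 0.2050, 0.1959, 0.2308], E[r] = 2.4034, γ^t·E[r] = 0.824351, running G = 6.320381

G = 6.3204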